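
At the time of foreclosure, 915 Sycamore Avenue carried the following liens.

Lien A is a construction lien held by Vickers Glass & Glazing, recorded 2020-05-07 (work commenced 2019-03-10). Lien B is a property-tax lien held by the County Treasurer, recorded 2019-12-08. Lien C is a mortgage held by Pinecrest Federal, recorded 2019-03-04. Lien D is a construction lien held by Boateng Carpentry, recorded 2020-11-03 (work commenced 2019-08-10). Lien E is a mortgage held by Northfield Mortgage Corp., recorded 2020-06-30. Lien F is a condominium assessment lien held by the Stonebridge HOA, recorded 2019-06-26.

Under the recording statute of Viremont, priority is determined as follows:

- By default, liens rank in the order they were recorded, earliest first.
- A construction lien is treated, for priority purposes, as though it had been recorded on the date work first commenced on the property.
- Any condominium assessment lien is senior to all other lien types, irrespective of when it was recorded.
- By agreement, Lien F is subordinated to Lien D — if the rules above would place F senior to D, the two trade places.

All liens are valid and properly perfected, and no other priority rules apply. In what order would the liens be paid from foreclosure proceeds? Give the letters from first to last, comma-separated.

D, C, A, F, B, E

Effective dates after the stated exceptions: A's effective date is 2019-03-10, when work began; D's effective date is 2019-08-10, when work began.
As a condominium assessment lien, F is senior to every other lien.
Among the remaining liens, by effective date: C (2019-03-04), A (2019-03-10), D (2019-08-10), B (2019-12-08), E (2020-06-30).
The subordination applies — F was senior to D — so F and D swap.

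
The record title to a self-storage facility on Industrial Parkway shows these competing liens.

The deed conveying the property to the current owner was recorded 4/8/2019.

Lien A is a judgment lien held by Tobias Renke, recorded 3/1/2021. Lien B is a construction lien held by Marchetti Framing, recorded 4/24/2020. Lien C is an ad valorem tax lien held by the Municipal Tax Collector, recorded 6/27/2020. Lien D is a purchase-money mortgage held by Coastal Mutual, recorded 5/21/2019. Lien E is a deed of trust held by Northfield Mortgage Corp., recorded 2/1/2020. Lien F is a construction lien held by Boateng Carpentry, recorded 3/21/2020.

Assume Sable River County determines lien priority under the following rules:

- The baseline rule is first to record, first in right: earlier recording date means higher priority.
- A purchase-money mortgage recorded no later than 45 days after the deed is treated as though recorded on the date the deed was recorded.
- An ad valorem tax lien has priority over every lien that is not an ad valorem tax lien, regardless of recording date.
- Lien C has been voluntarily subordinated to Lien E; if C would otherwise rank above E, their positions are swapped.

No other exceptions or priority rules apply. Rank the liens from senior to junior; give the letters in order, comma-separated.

E, D, C, F, B, A

Adjusting effective dates: D relates back to the deed date 4/8/2019.
C, as an ad valorem tax lien, has superpriority and ranks first.
Among the remaining liens, by effective date: D (4/8/2019), E (2/1/2020), F (3/21/2020), B (4/24/2020), A (3/1/2021).
The subordination applies — C was senior to E — so C and E swap.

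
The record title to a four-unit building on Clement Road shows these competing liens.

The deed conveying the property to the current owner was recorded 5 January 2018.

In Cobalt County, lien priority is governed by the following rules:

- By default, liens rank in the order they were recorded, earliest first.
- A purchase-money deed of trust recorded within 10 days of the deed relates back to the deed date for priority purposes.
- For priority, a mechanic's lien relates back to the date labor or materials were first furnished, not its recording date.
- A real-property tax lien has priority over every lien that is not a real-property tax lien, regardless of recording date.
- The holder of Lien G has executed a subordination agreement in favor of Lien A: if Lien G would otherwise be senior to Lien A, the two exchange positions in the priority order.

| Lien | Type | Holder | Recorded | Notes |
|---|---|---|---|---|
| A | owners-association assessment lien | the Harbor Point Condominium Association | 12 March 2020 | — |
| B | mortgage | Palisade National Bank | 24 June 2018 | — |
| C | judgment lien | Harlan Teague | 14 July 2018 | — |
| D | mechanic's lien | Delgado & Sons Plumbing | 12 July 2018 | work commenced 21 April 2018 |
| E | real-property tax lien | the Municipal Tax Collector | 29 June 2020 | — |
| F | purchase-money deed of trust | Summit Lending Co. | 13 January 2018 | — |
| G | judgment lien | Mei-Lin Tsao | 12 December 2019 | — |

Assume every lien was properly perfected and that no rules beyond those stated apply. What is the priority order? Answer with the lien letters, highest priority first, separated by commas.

E, F, D, B, C, A, G

Effective dates after the stated exceptions: D's effective date is 21 April 2018, when work began; F was recorded within the 10-day window, so its effective date is the deed date 5 January 2018.
E is a real-property tax lien, so it outranks all other liens regardless of date.
The other liens, earliest effective date first: F (5 January 2018), D (21 April 2018), B (24 June 2018), C (14 July 2018), G (12 December 2019), A (12 March 2020).
G is senior to A before the subordination, so the two trade places.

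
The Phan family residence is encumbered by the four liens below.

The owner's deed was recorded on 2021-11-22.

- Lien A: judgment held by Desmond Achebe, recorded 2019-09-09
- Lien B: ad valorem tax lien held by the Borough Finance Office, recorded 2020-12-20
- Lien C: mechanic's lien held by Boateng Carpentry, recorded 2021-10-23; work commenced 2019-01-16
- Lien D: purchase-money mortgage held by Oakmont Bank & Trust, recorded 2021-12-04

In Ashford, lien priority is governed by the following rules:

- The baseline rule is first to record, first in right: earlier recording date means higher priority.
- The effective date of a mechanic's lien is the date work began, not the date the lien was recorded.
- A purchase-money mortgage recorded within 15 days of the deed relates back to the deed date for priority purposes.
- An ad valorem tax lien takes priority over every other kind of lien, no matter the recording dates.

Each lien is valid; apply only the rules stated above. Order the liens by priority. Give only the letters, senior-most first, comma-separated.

Effective dates: C's effective date is 2019-01-16, when work began; D relates back to the deed date 2021-11-22.
B, as an ad valorem tax lien, has superpriority and ranks first.
Remaining liens by effective date: C (2019-01-16), A (2019-09-09), D (2021-11-22).

B, C, A, D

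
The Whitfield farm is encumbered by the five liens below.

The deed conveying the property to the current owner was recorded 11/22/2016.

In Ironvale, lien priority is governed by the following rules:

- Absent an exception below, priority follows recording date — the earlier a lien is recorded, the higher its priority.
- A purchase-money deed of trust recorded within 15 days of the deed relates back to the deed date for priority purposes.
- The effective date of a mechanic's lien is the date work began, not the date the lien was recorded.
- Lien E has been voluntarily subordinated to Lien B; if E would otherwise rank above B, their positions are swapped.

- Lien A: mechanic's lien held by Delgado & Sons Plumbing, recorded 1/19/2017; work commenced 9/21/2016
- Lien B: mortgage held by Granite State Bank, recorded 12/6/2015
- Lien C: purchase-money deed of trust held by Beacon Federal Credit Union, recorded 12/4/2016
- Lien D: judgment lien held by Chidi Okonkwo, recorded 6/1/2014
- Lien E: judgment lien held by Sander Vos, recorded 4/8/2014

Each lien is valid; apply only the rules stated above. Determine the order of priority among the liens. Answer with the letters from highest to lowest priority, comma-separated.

Effective dates after the stated exceptions: A is treated as recorded 9/21/2016, the work-commencement date; C relates back to the deed date 11/22/2016.
By effective date: E (4/8/2014), D (6/1/2014), B (12/6/2015), A (9/21/2016), C (11/22/2016).
The subordination applies — E was senior to B — so E and B swap.

B, D, E, A, C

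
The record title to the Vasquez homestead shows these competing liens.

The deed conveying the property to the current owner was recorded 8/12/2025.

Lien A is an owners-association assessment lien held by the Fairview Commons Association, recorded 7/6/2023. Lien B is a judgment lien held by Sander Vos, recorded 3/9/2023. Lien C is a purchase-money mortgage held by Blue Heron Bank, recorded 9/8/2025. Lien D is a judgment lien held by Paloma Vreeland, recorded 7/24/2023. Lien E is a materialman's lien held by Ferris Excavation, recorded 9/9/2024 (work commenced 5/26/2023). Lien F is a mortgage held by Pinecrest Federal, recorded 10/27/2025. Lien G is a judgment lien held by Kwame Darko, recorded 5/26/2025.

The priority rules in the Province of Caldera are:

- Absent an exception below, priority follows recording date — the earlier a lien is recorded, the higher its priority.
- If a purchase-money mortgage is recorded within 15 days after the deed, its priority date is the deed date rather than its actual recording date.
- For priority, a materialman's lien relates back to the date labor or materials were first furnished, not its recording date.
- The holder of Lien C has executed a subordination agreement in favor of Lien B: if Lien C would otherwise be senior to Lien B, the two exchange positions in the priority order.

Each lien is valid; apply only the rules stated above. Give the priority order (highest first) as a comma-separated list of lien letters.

Effective dates after the stated exceptions: C was recorded 27 days after the deed — beyond 15 days — so no relation-back applies; E is treated as recorded 5/26/2023, the work-commencement date.
By effective date: B (3/9/2023), E (5/26/2023), A (7/6/2023), D (7/24/2023), G (5/26/2025), C (9/8/2025), F (10/27/2025).
C is already junior to B, so the subordination agreement changes nothing.

B, E, A, D, G, C, F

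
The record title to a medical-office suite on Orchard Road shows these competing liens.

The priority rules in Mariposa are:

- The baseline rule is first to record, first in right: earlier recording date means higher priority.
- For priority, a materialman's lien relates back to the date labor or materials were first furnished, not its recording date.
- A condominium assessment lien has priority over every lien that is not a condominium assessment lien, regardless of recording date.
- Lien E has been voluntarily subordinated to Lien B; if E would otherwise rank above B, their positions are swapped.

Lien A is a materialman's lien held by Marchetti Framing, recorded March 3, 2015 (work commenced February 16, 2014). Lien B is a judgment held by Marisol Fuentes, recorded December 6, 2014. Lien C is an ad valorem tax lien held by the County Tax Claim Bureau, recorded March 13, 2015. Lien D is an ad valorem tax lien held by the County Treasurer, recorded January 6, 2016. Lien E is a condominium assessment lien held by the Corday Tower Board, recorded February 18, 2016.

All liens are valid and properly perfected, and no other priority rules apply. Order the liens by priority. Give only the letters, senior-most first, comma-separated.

Effective dates: A relates back to February 16, 2014 (work commenced).
As a condominium assessment lien, E is senior to every other lien.
The other liens, earliest effective date first: A (February 16, 2014), B (December 6, 2014), C (March 13, 2015), D (January 6, 2016).
E would otherwise be senior to B, so under the subordination agreement E and B exchange positions.

B, A, E, C, D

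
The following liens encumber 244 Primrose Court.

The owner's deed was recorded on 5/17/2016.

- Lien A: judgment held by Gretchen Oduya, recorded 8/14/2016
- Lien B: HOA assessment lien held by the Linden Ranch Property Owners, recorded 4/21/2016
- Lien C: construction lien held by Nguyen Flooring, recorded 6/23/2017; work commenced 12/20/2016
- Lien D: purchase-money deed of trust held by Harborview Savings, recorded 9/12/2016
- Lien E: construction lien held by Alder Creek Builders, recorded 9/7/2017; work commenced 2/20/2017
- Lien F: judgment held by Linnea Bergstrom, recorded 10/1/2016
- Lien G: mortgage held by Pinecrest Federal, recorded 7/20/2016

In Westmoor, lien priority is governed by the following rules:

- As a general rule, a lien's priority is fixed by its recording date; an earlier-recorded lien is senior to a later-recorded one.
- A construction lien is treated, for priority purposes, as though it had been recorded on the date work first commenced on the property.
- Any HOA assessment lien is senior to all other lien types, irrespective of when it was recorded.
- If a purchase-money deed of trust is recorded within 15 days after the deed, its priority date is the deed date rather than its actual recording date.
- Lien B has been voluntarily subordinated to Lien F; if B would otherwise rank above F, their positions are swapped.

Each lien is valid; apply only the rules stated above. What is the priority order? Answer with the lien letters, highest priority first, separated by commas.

Effective dates: C relates back to 12/20/2016 (work commenced); D was recorded 118 days after the deed — beyond 15 days — so no relation-back applies; E is treated as recorded 2/20/2017, the work-commencement date.
As an HOA assessment lien, B is senior to every other lien.
Among the remaining liens, by effective date: G (7/20/2016), A (8/14/2016), D (9/12/2016), F (10/1/2016), C (12/20/2016), E (2/20/2017).
The subordination applies — B was senior to F — so B and F swap.

F, G, A, D, B, C, E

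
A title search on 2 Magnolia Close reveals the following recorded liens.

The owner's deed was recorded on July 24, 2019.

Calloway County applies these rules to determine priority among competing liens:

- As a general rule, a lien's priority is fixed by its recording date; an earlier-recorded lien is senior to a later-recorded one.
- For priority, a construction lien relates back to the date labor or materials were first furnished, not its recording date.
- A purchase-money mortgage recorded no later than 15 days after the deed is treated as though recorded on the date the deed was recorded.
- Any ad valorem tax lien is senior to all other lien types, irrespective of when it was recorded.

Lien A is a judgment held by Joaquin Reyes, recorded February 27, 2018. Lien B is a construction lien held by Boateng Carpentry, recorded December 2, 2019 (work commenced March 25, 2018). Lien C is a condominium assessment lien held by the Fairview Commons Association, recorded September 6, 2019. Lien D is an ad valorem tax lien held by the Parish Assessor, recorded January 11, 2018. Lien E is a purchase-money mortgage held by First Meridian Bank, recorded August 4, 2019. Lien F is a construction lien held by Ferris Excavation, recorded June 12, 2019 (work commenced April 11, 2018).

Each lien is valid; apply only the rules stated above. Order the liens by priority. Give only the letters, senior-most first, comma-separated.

D, A, B, F, E, C

First, effective dates: B relates back to March 25, 2018 (work commenced); E was recorded within the 15-day window, so its effective date is the deed date July 24, 2019; F relates back to April 11, 2018 (work commenced).
D is an ad valorem tax lien and takes priority over every other lien.
Ordering the rest by effective date: A (February 27, 2018), B (March 25, 2018), F (April 11, 2018), E (July 24, 2019), C (September 6, 2019).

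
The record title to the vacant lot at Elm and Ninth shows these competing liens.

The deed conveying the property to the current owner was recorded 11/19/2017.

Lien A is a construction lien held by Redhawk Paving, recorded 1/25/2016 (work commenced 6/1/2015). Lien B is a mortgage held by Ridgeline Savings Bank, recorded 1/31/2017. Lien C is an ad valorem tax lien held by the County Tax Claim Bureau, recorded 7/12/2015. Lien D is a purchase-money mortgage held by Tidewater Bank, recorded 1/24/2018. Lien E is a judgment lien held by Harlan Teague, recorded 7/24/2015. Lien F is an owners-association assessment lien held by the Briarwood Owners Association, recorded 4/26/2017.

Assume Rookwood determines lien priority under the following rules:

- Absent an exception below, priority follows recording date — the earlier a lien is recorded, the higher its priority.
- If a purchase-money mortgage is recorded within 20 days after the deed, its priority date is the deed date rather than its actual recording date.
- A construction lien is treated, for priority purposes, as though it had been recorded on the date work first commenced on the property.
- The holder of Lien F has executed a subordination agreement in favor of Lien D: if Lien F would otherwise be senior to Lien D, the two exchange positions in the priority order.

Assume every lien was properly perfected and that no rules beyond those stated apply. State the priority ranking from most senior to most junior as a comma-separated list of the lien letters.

A, C, E, B, D, F

Effective dates after the stated exceptions: A is treated as recorded 6/1/2015, the work-commencement date; D was recorded 66 days after the deed, outside the 20-day window, so it keeps its recording date.
Ordering by effective date: A (6/1/2015), C (7/12/2015), E (7/24/2015), B (1/31/2017), F (4/26/2017), D (1/24/2018).
F would otherwise be senior to D, so under the subordination agreement F and D exchange positions.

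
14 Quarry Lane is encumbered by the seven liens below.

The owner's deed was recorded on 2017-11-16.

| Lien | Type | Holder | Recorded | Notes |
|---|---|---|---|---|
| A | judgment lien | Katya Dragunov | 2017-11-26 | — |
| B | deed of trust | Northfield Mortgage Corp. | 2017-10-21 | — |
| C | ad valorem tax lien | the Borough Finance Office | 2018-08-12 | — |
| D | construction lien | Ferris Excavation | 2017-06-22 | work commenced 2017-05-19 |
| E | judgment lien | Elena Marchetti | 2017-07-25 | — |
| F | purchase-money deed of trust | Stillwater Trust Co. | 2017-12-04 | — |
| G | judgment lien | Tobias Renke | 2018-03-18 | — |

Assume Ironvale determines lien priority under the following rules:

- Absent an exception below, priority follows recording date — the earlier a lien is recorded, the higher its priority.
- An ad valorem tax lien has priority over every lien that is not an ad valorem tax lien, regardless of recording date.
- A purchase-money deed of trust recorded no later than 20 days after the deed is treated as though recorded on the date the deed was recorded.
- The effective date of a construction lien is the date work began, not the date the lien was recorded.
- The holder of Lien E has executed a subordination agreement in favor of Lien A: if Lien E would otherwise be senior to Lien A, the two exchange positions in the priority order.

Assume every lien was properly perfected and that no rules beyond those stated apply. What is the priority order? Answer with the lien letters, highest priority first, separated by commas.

Effective dates: D relates back to 2017-05-19 (work commenced); F relates back to the deed date 2017-11-16.
C is an ad valorem tax lien and takes priority over every other lien.
Ordering the rest by effective date: D (2017-05-19), E (2017-07-25), B (2017-10-21), F (2017-11-16), A (2017-11-26), G (2018-03-18).
E would otherwise be senior to A, so under the subordination agreement E and A exchange positions.

C, D, A, B, F, E, G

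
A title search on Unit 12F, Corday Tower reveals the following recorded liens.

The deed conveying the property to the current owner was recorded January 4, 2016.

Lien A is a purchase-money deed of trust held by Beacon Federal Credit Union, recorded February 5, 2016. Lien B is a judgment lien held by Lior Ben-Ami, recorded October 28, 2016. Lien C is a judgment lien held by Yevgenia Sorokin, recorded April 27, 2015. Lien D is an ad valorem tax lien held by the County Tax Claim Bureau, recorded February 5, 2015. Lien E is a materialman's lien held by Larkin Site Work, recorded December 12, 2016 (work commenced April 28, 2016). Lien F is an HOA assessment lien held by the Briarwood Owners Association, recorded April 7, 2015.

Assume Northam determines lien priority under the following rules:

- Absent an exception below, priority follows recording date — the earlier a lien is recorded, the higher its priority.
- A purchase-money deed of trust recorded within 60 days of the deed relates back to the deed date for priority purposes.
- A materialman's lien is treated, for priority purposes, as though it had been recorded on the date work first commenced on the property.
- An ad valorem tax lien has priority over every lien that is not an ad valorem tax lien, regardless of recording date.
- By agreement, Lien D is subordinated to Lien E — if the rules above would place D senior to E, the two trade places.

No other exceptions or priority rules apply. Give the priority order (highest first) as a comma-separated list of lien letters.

Adjusting effective dates: A relates back to the deed date January 4, 2016; E relates back to April 28, 2016 (work commenced).
D, as an ad valorem tax lien, has superpriority and ranks first.
Ordering the rest by effective date: F (April 7, 2015), C (April 27, 2015), A (January 4, 2016), E (April 28, 2016), B (October 28, 2016).
D is senior to E before the subordination, so the two trade places.

E, F, C, A, D, B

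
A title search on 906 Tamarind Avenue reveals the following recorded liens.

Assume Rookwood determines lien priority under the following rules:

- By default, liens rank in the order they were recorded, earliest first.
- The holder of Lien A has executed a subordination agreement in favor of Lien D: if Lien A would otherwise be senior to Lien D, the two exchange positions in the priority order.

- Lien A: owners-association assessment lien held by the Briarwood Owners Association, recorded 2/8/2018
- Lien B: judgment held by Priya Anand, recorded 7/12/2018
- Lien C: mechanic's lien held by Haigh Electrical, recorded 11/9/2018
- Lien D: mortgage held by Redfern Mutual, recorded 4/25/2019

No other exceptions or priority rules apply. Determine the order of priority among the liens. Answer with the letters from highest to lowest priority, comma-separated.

D, B, C, A

Ordering by effective date: A (2/8/2018), B (7/12/2018), C (11/9/2018), D (4/25/2019).
A is senior to D before the subordination, so the two trade places.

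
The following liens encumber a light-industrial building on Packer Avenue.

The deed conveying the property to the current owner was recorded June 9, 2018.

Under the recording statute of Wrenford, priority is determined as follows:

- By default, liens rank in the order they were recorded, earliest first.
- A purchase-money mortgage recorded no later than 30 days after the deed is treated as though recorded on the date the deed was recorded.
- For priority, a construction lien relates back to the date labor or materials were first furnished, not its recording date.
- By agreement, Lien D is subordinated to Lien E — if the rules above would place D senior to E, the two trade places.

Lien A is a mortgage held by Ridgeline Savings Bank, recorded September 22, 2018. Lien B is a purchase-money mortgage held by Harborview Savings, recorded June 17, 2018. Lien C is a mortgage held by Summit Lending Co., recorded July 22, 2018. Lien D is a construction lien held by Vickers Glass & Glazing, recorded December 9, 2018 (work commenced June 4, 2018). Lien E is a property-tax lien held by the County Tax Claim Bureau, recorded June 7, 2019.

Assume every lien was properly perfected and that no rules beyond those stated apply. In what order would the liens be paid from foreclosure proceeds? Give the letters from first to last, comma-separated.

E, B, C, A, D

First, effective dates: B's effective date is the deed date, June 9, 2018; D relates back to June 4, 2018 (work commenced).
Sorted by effective date: D (June 4, 2018), B (June 9, 2018), C (July 22, 2018), A (September 22, 2018), E (June 7, 2019).
D is senior to E before the subordination, so the two trade places.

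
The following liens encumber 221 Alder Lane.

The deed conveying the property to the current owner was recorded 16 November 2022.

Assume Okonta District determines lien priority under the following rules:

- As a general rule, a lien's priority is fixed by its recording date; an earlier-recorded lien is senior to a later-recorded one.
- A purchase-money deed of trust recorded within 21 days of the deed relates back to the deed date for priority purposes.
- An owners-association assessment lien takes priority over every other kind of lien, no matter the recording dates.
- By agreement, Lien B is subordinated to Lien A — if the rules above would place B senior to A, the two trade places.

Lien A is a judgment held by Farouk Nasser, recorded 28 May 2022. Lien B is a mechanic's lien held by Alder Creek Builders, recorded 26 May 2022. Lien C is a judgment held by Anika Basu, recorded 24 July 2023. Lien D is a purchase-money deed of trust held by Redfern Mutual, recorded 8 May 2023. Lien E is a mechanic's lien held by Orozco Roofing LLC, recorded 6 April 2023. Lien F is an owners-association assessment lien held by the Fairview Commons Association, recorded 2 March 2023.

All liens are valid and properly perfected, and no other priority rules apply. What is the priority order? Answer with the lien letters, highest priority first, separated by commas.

F, A, B, E, D, C

Effective dates: D was recorded 173 days after the deed — beyond 21 days — so no relation-back applies.
F is an owners-association assessment lien and takes priority over every other lien.
Among the remaining liens, by effective date: B (26 May 2022), A (28 May 2022), E (6 April 2023), D (8 May 2023), C (24 July 2023).
Because B would otherwise rank above A, the subordination swaps them.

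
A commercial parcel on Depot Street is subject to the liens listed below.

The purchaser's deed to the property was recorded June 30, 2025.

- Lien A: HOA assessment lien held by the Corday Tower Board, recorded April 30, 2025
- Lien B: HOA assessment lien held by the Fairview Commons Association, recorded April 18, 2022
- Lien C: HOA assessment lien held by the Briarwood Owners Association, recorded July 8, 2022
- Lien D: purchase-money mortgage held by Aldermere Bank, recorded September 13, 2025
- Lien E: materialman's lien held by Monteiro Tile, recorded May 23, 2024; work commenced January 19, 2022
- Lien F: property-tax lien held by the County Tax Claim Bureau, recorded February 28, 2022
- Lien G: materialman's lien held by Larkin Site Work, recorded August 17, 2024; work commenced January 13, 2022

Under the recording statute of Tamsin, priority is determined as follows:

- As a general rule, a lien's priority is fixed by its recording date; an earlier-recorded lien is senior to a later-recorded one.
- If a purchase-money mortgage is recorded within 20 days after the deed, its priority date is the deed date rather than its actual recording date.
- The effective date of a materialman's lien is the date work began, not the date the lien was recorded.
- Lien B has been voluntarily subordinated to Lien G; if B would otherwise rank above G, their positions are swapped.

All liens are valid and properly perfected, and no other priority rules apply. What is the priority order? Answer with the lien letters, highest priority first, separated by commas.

G, E, F, B, C, A, D

Adjusting effective dates: D missed the 20-day window (75 days after the deed), so its recording date stands; E is treated as recorded January 19, 2022, the work-commencement date; G is treated as recorded January 13, 2022, the work-commencement date.
Sorted by effective date: G (January 13, 2022), E (January 19, 2022), F (February 28, 2022), B (April 18, 2022), C (July 8, 2022), A (April 30, 2025), D (September 13, 2025).
B is already junior to G, so the subordination agreement changes nothing.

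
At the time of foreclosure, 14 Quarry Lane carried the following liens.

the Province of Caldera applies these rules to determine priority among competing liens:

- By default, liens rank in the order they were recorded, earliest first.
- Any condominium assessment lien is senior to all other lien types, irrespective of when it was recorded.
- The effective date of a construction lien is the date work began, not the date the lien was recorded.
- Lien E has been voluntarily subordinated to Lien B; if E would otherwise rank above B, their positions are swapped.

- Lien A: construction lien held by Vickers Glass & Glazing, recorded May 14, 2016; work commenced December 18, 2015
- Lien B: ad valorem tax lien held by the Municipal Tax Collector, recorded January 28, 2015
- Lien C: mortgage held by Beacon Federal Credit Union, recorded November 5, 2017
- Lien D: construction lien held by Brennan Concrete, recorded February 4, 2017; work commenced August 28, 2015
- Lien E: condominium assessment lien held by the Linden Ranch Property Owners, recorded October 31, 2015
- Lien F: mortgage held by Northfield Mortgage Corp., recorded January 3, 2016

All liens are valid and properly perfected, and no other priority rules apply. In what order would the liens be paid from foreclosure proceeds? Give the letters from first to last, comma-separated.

First, effective dates: A relates back to December 18, 2015 (work commenced); D relates back to August 28, 2015 (work commenced).
E, as a condominium assessment lien, has superpriority and ranks first.
The other liens, earliest effective date first: B (January 28, 2015), D (August 28, 2015), A (December 18, 2015), F (January 3, 2016), C (November 5, 2017).
E is senior to B before the subordination, so the two trade places.

B, E, D, A, F, C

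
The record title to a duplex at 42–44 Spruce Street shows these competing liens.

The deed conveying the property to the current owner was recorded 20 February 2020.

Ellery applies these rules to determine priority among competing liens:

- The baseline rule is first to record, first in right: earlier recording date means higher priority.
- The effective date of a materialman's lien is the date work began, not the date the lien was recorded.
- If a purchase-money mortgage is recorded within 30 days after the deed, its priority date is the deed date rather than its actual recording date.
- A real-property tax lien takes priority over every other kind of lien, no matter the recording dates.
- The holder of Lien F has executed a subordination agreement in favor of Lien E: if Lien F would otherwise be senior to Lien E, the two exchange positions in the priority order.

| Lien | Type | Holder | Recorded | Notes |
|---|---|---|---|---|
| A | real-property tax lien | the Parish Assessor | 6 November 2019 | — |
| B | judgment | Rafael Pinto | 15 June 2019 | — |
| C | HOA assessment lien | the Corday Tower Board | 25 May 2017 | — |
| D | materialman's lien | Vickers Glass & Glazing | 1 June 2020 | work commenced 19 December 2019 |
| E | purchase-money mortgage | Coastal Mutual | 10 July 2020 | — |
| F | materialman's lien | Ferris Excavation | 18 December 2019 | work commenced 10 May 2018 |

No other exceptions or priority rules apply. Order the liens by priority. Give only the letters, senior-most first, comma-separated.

A, C, E, B, D, F

Effective dates after the stated exceptions: D's effective date is 19 December 2019, when work began; E was recorded 141 days after the deed, outside the 30-day window, so it keeps its recording date; F's effective date is 10 May 2018, when work began.
A is a real-property tax lien, so it outranks all other liens regardless of date.
The other liens, earliest effective date first: C (25 May 2017), F (10 May 2018), B (15 June 2019), D (19 December 2019), E (10 July 2020).
F is senior to E before the subordination, so the two trade places.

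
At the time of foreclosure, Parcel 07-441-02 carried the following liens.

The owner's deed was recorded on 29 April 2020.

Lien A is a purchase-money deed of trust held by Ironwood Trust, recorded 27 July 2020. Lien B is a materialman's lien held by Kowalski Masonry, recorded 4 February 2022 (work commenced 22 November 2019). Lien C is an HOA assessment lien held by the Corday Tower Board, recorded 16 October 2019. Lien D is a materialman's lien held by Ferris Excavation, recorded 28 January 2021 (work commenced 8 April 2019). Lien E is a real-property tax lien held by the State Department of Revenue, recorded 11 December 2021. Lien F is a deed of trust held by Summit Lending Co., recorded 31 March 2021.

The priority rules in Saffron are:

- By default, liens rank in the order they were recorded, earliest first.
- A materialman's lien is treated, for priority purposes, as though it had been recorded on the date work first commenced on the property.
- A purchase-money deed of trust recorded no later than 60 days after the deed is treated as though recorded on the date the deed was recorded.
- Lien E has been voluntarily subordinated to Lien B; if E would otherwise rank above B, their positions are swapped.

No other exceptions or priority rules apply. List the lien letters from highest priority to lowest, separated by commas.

D, C, B, A, F, E

First, effective dates: A was recorded 89 days after the deed — beyond 60 days — so no relation-back applies; B relates back to 22 November 2019 (work commenced); D is treated as recorded 8 April 2019, the work-commencement date.
Ordering by effective date: D (8 April 2019), C (16 October 2019), B (22 November 2019), A (27 July 2020), F (31 March 2021), E (11 December 2021).
E already ranks below B; the subordination has no effect.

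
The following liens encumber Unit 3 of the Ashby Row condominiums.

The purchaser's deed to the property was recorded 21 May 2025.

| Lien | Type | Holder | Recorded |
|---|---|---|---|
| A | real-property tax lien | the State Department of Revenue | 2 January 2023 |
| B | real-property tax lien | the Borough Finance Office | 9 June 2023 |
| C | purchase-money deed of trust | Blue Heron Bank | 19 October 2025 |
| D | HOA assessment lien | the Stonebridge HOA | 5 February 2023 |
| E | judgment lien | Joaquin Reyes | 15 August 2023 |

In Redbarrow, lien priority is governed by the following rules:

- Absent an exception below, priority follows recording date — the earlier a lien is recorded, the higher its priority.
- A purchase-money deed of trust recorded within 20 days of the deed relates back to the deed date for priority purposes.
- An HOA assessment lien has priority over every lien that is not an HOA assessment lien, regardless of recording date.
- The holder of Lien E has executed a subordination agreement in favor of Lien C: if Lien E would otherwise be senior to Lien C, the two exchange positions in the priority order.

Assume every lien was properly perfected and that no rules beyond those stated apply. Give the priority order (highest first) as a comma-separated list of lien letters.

Adjusting effective dates: C was recorded 151 days after the deed — beyond 20 days — so no relation-back applies.
As an HOA assessment lien, D is senior to every other lien.
Ordering the rest by effective date: A (2 January 2023), B (9 June 2023), E (15 August 2023), C (19 October 2025).
E is senior to C before the subordination, so the two trade places.

D, A, B, C, E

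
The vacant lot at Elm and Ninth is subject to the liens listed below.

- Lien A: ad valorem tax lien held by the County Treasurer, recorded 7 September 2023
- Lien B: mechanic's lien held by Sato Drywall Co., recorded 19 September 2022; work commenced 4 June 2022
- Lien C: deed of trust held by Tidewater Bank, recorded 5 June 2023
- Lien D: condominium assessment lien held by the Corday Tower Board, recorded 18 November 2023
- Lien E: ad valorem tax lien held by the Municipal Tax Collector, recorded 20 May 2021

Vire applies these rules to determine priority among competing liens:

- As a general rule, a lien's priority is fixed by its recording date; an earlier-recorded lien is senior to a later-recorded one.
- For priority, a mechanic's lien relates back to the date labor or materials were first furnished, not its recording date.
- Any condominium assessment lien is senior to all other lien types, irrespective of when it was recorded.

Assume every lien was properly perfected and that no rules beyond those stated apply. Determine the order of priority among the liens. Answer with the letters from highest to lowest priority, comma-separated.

D, E, B, C, A

First, effective dates: B relates back to 4 June 2022 (work commenced).
D is a condominium assessment lien and takes priority over every other lien.
Among the remaining liens, by effective date: E (20 May 2021), B (4 June 2022), C (5 June 2023), A (7 September 2023).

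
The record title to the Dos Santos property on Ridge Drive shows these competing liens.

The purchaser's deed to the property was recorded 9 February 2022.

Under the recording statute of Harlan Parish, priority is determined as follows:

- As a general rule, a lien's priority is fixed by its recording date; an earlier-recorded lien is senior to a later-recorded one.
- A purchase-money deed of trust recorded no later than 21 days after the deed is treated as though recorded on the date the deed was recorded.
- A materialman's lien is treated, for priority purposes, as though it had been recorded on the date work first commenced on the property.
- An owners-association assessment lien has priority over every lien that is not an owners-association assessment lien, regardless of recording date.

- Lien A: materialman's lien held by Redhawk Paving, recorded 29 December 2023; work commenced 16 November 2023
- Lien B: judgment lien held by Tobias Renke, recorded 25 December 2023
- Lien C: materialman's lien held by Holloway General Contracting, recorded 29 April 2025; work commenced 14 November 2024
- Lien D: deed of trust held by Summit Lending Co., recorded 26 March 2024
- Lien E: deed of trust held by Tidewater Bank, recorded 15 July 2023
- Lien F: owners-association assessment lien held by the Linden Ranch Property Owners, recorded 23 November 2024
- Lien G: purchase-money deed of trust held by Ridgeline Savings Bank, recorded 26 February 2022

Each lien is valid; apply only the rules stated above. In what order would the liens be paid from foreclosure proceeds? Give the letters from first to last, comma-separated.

F, G, E, A, B, D, C

Effective dates: A is treated as recorded 16 November 2023, the work-commencement date; C's effective date is 14 November 2024, when work began; G's effective date is the deed date, 9 February 2022.
F, as an owners-association assessment lien, has superpriority and ranks first.
Among the remaining liens, by effective date: G (9 February 2022), E (15 July 2023), A (16 November 2023), B (25 December 2023), D (26 March 2024), C (14 November 2024).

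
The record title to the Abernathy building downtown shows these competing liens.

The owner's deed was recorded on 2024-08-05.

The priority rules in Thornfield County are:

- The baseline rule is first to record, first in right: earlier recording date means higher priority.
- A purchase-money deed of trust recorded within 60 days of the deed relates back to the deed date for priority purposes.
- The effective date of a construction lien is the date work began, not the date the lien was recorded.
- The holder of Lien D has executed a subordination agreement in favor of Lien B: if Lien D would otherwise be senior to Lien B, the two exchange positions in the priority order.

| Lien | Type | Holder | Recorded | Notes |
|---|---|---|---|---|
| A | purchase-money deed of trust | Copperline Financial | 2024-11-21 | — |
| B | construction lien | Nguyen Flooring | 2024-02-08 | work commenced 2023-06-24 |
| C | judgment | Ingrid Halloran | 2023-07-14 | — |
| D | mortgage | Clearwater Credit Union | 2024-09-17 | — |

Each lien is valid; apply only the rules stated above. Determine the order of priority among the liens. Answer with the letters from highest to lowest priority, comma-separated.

B, C, D, A

Effective dates: A was recorded 108 days after the deed — beyond 60 days — so no relation-back applies; B is treated as recorded 2023-06-24, the work-commencement date.
By effective date: B (2023-06-24), C (2023-07-14), D (2024-09-17), A (2024-11-21).
D is already junior to B, so the subordination agreement changes nothing.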